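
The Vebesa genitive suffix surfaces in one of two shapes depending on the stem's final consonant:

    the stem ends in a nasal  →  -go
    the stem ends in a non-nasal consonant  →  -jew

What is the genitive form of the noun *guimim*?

*guimim*: final consonant = /m/, a nasal → -go → *guimimgo*.

guimimgo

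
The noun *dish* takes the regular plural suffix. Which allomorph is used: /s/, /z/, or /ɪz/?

/ɪz/

The stem *dish* ends in a sibilant (/s, z, ʃ, ʒ, tʃ, dʒ/).
The plural suffix surfaces as /ɪz/ after sibilants, /s/ after other voiceless consonants, and /z/ after other voiced sounds.
So the plural -s on *dish* is pronounced /ɪz/.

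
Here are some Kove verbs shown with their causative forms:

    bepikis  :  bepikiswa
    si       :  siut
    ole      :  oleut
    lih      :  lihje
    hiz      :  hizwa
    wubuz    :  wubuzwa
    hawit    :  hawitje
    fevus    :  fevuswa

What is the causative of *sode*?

The alternation tracks the final sound of the stem — -wa when the stem ends in a sibilant (*bepikis*, *hiz*, *wubuz*, *fevus*); -je when the stem ends in a non-sibilant consonant (*lih*, *hawit*); -ut when the stem ends in a vowel (*si*, *ole*).
Since the final sound of *sode* is /e/ (a vowel), it takes -ut, giving *sodeut*.

sodeut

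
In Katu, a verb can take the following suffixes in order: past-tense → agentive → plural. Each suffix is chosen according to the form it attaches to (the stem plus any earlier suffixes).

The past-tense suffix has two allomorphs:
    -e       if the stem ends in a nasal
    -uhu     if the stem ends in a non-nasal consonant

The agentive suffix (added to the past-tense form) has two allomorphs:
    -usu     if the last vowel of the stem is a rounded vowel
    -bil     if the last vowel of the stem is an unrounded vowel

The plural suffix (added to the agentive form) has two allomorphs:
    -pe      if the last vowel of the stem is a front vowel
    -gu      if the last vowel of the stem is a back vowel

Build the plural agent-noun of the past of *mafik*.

Since the final consonant of *mafik* is /k/ (non-nasal), it takes -uhu, giving *mafikuhu*.
The past-tense form *mafikuhu* — last vowel /u/ (a rounded vowel) → -usu → *mafikuhuusu*.
The last vowel of the agentive form *mafikuhuusu* is /u/, which is a back vowel, so the plural suffix is -gu, giving *mafikuhuusugu*.

mafikuhuusugu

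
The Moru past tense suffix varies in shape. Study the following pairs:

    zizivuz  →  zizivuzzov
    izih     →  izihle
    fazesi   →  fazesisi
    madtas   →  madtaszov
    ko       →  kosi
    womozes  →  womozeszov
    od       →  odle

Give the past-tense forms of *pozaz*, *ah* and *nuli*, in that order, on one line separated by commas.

The alternation tracks the final sound of the stem — -zov when the stem ends in a sibilant (*zizivuz*, *madtas*, *womozes*); -le when the stem ends in a non-sibilant consonant (*izih*, *od*); -si when the stem ends in a vowel (*fazesi*, *ko*).
The final sound of *pozaz* is /z/, which is a sibilant, so the suffix is -zov, giving *pozazzov*.
Since the final sound of *ah* is /h/ (a non-sibilant consonant), it takes -le, giving *ahle*.
Since the final sound of *nuli* is /i/ (a vowel), it takes -si, giving *nulisi*.

pozazzov, ahle, nulisi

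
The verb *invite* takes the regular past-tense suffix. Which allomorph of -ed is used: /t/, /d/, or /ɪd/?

/ɪd/

The stem *invite* ends in /t/ or /d/.
The -ed suffix is realized as /ɪd/ after /t, d/; as /t/ after other voiceless consonants; and as /d/ after other voiced sounds.
So -ed on *invite* is pronounced /ɪd/.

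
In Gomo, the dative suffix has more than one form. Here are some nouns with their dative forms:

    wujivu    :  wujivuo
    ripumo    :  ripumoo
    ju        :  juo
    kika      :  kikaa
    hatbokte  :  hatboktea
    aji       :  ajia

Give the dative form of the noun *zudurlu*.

The pattern is rounding harmony: -o when the last vowel of the stem is a rounded vowel (*wujivu*, *ripumo*, *ju*); -a when the last vowel of the stem is an unrounded vowel (*kika*, *hatbokte*, *aji*).
*zudurlu*: last vowel = /u/, a rounded vowel → -o → *zudurluo*.

zudurluo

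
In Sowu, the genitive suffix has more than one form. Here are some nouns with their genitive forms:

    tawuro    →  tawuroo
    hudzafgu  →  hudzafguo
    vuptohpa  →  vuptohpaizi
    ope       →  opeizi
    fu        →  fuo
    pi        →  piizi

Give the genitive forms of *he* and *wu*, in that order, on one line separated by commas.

The suffix is conditioned by the last vowel: -o when the last vowel of the stem is a rounded vowel (*tawuro*, *hudzafgu*, *fu*); -izi when the last vowel of the stem is an unrounded vowel (*vuptohpa*, *ope*, *pi*).
Since the last vowel of *he* is /e/ (an unrounded vowel), it takes -izi, giving *heizi*.
*wu* — last vowel /u/ (a rounded vowel) → -o → *wuo*.

heizi, wuo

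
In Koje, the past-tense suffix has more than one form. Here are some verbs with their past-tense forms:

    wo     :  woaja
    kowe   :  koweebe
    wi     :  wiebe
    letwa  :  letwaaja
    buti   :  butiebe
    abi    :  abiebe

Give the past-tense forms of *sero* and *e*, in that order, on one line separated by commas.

seroaja, eebe

Looking at the last vowel of each stem: -ebe when the last vowel of the stem is a front vowel (*kowe*, *wi*, *buti*, *abi*); -aja when the last vowel of the stem is a back vowel (*wo*, *letwa*).
The last vowel of *sero* is /o/, which is a back vowel, so the suffix is -aja, giving *seroaja*.
The last vowel of *e* is /e/, which is a front vowel, so the suffix is -ebe, giving *eebe*.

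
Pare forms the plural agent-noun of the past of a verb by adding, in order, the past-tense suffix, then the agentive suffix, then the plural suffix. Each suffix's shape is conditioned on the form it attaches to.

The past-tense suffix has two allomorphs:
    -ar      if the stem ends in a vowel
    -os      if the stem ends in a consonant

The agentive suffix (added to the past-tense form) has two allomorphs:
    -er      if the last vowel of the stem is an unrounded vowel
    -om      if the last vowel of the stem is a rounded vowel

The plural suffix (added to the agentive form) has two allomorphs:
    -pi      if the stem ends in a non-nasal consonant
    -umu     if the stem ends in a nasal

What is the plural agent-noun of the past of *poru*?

poruarerpi

*poru* — final sound /u/ (a vowel) → -ar → *poruar*.
Since the last vowel of the past-tense form *poruar* is /a/ (an unrounded vowel), it takes -er, giving *poruarer*.
Since the final consonant of the agentive form *poruarer* is /r/ (non-nasal), it takes -pi, giving *poruarerpi*.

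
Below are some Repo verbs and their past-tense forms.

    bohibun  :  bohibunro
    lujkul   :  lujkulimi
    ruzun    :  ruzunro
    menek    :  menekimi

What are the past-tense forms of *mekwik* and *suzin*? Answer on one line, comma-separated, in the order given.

mekwikimi, suzinro

The alternation tracks the final consonant of the stem — -ro when the stem ends in a nasal (*bohibun*, *ruzun*); -imi when the stem ends in a non-nasal consonant (*lujkul*, *menek*).
*mekwik*: final consonant = /k/, non-nasal → -imi → *mekwikimi*.
The final consonant of *suzin* is /n/, which is a nasal, so the suffix is -ro, giving *suzinro*.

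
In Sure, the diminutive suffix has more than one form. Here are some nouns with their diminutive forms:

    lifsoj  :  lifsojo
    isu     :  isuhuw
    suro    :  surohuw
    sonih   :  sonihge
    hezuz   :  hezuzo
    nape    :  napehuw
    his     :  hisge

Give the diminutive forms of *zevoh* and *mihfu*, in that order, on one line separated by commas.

zevohge, mihfuhuw

The suffix is conditioned by the final sound: -ge when the stem ends in a voiceless consonant (*sonih*, *his*); -o when the stem ends in a voiced consonant (*lifsoj*, *hezuz*); -huw when the stem ends in a vowel (*isu*, *suro*, *nape*).
Since the final sound of *zevoh* is /h/ (a voiceless consonant), it takes -ge, giving *zevohge*.
*mihfu*: final sound = /u/, a vowel → -huw → *mihfuhuw*.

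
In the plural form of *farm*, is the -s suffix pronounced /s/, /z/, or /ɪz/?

/z/

The stem *farm* ends in a voiced non-sibilant sound.
The plural suffix surfaces as /ɪz/ after sibilants, /s/ after other voiceless consonants, and /z/ after other voiced sounds.
So the plural -s on *farm* is pronounced /z/.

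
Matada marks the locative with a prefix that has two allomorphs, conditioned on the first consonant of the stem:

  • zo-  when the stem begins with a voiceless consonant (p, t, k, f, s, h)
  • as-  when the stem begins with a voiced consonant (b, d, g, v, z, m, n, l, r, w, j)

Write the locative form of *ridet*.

*ridet* — first consonant /r/ (voiced) → as- → *asridet*.

asridet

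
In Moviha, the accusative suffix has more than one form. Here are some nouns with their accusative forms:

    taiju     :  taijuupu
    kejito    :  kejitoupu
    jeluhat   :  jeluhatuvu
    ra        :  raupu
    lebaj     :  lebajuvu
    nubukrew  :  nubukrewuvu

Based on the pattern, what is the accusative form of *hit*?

The alternation tracks the final sound of the stem — -uvu when the stem ends in a consonant (*jeluhat*, *lebaj*, *nubukrew*); -upu when the stem ends in a vowel (*taiju*, *kejito*, *ra*).
*hit*: final sound = /t/, a consonant → -uvu → *hituvu*.

hituvu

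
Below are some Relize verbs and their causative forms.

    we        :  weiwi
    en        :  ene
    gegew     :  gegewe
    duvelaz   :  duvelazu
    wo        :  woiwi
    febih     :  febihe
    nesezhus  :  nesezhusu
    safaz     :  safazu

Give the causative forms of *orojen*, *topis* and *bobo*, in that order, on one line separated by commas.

orojene, topisu, boboiwi

Looking at the final sound of each stem: -u when the stem ends in a sibilant (*duvelaz*, *nesezhus*, *safaz*); -e when the stem ends in a non-sibilant consonant (*en*, *gegew*, *febih*); -iwi when the stem ends in a vowel (*we*, *wo*).
The final sound of *orojen* is /n/, which is a non-sibilant consonant, so the suffix is -e, giving *orojene*.
*topis* — final sound /s/ (a sibilant) → -u → *topisu*.
The final sound of *bobo* is /o/, which is a vowel, so the suffix is -iwi, giving *boboiwi*.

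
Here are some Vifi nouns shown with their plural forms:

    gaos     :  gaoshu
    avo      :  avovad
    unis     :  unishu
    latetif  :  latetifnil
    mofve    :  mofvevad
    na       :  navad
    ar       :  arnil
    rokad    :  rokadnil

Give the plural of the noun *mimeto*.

mimetovad

Looking at the final sound of each stem: -hu when the stem ends in a sibilant (*gaos*, *unis*); -nil when the stem ends in a non-sibilant consonant (*latetif*, *ar*, *rokad*); -vad when the stem ends in a vowel (*avo*, *mofve*, *na*).
*mimeto*: final sound = /o/, a vowel → -vad → *mimetovad*.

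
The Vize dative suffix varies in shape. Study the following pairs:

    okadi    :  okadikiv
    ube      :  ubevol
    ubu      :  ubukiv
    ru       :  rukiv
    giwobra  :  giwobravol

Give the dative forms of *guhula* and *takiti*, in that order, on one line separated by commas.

The alternation tracks the last vowel of the stem — -kiv when the last vowel of the stem is a high vowel (*okadi*, *ubu*, *ru*); -vol when the last vowel of the stem is a non-high vowel (*ube*, *giwobra*).
The last vowel of *guhula* is /a/, which is a non-high vowel, so the suffix is -vol, giving *guhulavol*.
*takiti*: last vowel = /i/, a high vowel → -kiv → *takitikiv*.

guhulavol, takitikiv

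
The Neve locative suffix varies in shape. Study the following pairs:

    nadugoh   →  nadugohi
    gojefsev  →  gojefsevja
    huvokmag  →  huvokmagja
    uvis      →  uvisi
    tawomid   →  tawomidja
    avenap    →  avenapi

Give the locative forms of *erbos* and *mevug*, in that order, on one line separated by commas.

The alternation tracks the final consonant of the stem — -i when the stem ends in a voiceless consonant (*nadugoh*, *uvis*, *avenap*); -ja when the stem ends in a voiced consonant (*gojefsev*, *huvokmag*, *tawomid*).
The final consonant of *erbos* is /s/, which is voiceless, so the suffix is -i, giving *erbosi*.
*mevug*: final consonant = /g/, voiced → -ja → *mevugja*.

erbosi, mevugja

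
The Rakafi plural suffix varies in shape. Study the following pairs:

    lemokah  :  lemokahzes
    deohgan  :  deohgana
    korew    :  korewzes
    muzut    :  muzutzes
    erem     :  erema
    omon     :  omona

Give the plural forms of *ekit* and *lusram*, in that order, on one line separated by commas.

ekitzes, lusrama

The pattern is nasality of the final consonant: -a when the stem ends in a nasal (*deohgan*, *erem*, *omon*); -zes when the stem ends in a non-nasal consonant (*lemokah*, *korew*, *muzut*).
*ekit* — final consonant /t/ (non-nasal) → -zes → *ekitzes*.
*lusram* — final consonant /m/ (a nasal) → -a → *lusrama*.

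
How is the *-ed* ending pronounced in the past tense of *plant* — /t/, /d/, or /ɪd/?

/ɪd/

The stem *plant* ends in /t/ or /d/.
The -ed suffix is realized as /ɪd/ after /t, d/; as /t/ after other voiceless consonants; and as /d/ after other voiced sounds.
So -ed on *plant* is pronounced /ɪd/.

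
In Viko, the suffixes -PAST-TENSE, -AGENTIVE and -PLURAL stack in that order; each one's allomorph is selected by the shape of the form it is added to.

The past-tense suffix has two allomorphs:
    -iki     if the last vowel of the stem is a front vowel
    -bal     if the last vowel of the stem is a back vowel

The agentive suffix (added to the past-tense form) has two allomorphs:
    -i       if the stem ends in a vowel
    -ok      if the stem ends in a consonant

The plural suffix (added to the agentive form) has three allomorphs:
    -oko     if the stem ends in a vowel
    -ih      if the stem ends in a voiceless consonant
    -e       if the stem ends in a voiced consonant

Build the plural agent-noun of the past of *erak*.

*erak* — last vowel /a/ (a back vowel) → -bal → *erakbal*.
Since the final sound of the past-tense form *erakbal* is /l/ (a consonant), it takes -ok, giving *erakbalok*.
The agentive form *erakbalok* — final sound /k/ (a voiceless consonant) → -ih → *erakbalokih*.

erakbalokih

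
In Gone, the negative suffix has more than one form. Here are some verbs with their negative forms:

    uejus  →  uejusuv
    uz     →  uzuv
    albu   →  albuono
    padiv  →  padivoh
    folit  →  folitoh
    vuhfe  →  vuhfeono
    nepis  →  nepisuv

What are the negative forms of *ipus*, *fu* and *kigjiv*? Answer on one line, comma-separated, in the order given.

The pattern is sibilance of the final sound: -uv when the stem ends in a sibilant (*uejus*, *uz*, *nepis*); -oh when the stem ends in a non-sibilant consonant (*padiv*, *folit*); -ono when the stem ends in a vowel (*albu*, *vuhfe*).
Since the final sound of *ipus* is /s/ (a sibilant), it takes -uv, giving *ipusuv*.
Since the final sound of *fu* is /u/ (a vowel), it takes -ono, giving *fuono*.
Since the final sound of *kigjiv* is /v/ (a non-sibilant consonant), it takes -oh, giving *kigjivoh*.

ipusuv, fuono, kigjivoh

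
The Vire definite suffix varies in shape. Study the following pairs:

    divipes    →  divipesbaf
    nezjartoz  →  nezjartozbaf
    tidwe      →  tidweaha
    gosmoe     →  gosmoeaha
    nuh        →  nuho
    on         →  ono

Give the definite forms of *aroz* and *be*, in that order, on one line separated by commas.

The suffix is conditioned by the final sound: -baf when the stem ends in a sibilant (*divipes*, *nezjartoz*); -o when the stem ends in a non-sibilant consonant (*nuh*, *on*); -aha when the stem ends in a vowel (*tidwe*, *gosmoe*).
*aroz*: final sound = /z/, a sibilant → -baf → *arozbaf*.
*be* — final sound /e/ (a vowel) → -aha → *beaha*.

arozbaf, beaha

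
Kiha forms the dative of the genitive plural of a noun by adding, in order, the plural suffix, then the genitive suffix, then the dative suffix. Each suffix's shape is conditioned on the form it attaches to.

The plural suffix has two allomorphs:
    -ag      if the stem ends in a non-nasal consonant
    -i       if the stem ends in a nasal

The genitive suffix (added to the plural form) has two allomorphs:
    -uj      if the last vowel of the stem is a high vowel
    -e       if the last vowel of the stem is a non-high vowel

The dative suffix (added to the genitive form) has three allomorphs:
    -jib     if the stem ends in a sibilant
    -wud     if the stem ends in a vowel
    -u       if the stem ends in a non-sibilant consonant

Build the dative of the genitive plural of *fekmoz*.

Since the final consonant of *fekmoz* is /z/ (non-nasal), it takes -ag, giving *fekmozag*.
The plural form *fekmozag*: last vowel = /a/, a non-high vowel → -e → *fekmozage*.
The final sound of the genitive form *fekmozage* is /e/, which is a vowel, so the dative suffix is -wud, giving *fekmozagewud*.

fekmozagewud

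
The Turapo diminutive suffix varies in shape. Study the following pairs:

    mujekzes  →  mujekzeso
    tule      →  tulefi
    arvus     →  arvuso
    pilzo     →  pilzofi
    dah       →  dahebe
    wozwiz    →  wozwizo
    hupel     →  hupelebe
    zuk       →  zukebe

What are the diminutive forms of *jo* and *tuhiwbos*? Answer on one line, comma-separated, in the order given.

jofi, tuhiwboso

The suffix is conditioned by the final sound: -o when the stem ends in a sibilant (*mujekzes*, *arvus*, *wozwiz*); -ebe when the stem ends in a non-sibilant consonant (*dah*, *hupel*, *zuk*); -fi when the stem ends in a vowel (*tule*, *pilzo*).
*jo* — final sound /o/ (a vowel) → -fi → *jofi*.
Since the final sound of *tuhiwbos* is /s/ (a sibilant), it takes -o, giving *tuhiwboso*.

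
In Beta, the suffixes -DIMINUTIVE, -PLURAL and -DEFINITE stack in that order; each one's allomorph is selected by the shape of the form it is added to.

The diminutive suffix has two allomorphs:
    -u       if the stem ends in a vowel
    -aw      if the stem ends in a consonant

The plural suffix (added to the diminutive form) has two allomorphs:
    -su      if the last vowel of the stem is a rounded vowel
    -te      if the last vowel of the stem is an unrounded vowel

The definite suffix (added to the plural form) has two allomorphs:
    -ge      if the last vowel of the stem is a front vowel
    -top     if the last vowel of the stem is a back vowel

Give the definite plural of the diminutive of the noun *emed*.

emedawtege

Since the final sound of *emed* is /d/ (a consonant), it takes -aw, giving *emedaw*.
Since the last vowel of the diminutive form *emedaw* is /a/ (an unrounded vowel), it takes -te, giving *emedawte*.
Since the last vowel of the plural form *emedawte* is /e/ (a front vowel), it takes -ge, giving *emedawtege*.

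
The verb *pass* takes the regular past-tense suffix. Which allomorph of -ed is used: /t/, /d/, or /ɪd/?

The stem *pass* ends in a voiceless consonant other than /t/.
The -ed suffix is realized as /ɪd/ after /t, d/; as /t/ after other voiceless consonants; and as /d/ after other voiced sounds.
So -ed on *pass* is pronounced /t/.

/t/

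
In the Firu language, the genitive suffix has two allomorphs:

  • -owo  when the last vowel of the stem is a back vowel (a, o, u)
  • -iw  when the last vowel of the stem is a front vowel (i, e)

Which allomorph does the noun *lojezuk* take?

-owo

*lojezuk*: last vowel = /u/, a back vowel → -owo.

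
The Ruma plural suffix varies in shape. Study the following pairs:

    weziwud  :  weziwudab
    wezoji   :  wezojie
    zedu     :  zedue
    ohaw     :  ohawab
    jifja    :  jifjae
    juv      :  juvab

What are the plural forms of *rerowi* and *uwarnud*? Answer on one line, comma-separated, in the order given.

Looking at the final sound of each stem: -ab when the stem ends in a consonant (*weziwud*, *ohaw*, *juv*); -e when the stem ends in a vowel (*wezoji*, *zedu*, *jifja*).
*rerowi*: final sound = /i/, a vowel → -e → *rerowie*.
*uwarnud*: final sound = /d/, a consonant → -ab → *uwarnudab*.

rerowie, uwarnudab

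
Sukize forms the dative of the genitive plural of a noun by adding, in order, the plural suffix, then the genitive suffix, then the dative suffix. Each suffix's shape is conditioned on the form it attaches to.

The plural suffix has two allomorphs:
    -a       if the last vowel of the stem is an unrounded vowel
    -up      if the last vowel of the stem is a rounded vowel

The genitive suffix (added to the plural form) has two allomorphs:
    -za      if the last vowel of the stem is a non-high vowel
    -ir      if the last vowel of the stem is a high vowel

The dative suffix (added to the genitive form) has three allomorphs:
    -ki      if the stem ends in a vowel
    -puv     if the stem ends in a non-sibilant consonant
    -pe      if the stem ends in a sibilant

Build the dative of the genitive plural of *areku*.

*areku* — last vowel /u/ (a rounded vowel) → -up → *arekuup*.
The plural form *arekuup*: last vowel = /u/, a high vowel → -ir → *arekuupir*.
The genitive form *arekuupir* — final sound /r/ (a non-sibilant consonant) → -puv → *arekuupirpuv*.

arekuupirpuv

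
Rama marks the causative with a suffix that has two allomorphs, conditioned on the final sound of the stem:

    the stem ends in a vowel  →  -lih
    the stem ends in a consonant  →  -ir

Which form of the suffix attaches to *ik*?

*ik*: final sound = /k/, a consonant → -ir.

-ir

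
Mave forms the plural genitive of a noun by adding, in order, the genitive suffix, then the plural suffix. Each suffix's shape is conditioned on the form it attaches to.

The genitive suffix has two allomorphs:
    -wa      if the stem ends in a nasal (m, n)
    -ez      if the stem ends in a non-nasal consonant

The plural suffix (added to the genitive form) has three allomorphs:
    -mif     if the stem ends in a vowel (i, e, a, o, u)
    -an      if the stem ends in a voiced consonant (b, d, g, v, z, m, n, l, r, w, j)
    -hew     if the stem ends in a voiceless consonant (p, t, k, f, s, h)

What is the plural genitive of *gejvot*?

The final consonant of *gejvot* is /t/, which is non-nasal, so the genitive suffix is -ez, giving *gejvotez*.
The genitive form *gejvotez* — final sound /z/ (a voiced consonant) → -an → *gejvotezan*.

gejvotezan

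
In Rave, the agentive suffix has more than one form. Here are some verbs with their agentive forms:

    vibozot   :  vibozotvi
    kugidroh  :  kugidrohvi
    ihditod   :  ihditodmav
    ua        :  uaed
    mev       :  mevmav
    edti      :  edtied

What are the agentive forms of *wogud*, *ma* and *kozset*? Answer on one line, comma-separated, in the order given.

wogudmav, maed, kozsetvi

Looking at the final sound of each stem: -vi when the stem ends in a voiceless consonant (*vibozot*, *kugidroh*); -mav when the stem ends in a voiced consonant (*ihditod*, *mev*); -ed when the stem ends in a vowel (*ua*, *edti*).
Since the final sound of *wogud* is /d/ (a voiced consonant), it takes -mav, giving *wogudmav*.
*ma*: final sound = /a/, a vowel → -ed → *maed*.
*kozset* — final sound /t/ (a voiceless consonant) → -vi → *kozsetvi*.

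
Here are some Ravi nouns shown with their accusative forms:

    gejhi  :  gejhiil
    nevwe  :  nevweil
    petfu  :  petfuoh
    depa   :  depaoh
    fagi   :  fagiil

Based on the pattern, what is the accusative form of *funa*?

The suffix is conditioned by the last vowel: -il when the last vowel of the stem is a front vowel (*gejhi*, *nevwe*, *fagi*); -oh when the last vowel of the stem is a back vowel (*petfu*, *depa*).
Since the last vowel of *funa* is /a/ (a back vowel), it takes -oh, giving *funaoh*.

funaoh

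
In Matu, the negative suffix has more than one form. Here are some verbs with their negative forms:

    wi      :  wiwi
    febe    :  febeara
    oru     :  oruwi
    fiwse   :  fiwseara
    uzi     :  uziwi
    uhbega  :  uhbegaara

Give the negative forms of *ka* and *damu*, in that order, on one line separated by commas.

kaara, damuwi

Looking at the last vowel of each stem: -wi when the last vowel of the stem is a high vowel (*wi*, *oru*, *uzi*); -ara when the last vowel of the stem is a non-high vowel (*febe*, *fiwse*, *uhbega*).
The last vowel of *ka* is /a/, which is a non-high vowel, so the suffix is -ara, giving *kaara*.
*damu* — last vowel /u/ (a high vowel) → -wi → *damuwi*.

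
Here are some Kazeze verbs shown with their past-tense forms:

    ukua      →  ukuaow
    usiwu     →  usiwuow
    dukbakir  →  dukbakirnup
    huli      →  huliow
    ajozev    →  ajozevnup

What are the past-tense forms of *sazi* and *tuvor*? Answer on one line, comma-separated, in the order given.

The alternation tracks the final sound of the stem — -nup when the stem ends in a consonant (*dukbakir*, *ajozev*); -ow when the stem ends in a vowel (*ukua*, *usiwu*, *huli*).
The final sound of *sazi* is /i/, which is a vowel, so the suffix is -ow, giving *saziow*.
Since the final sound of *tuvor* is /r/ (a consonant), it takes -nup, giving *tuvornup*.

saziow, tuvornup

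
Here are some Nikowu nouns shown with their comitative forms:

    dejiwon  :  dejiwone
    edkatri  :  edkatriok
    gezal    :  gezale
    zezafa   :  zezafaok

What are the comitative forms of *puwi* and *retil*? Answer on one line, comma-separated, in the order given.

puwiok, retile

The alternation tracks the final sound of the stem — -e when the stem ends in a consonant (*dejiwon*, *gezal*); -ok when the stem ends in a vowel (*edkatri*, *zezafa*).
The final sound of *puwi* is /i/, which is a vowel, so the suffix is -ok, giving *puwiok*.
The final sound of *retil* is /l/, which is a consonant, so the suffix is -e, giving *retile*.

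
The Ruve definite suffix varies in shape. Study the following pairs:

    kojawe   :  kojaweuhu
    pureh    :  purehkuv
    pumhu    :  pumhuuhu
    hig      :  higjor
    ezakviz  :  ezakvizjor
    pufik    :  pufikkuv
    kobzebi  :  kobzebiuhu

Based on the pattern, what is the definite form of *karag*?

karagjor

Looking at the final sound of each stem: -kuv when the stem ends in a voiceless consonant (*pureh*, *pufik*); -jor when the stem ends in a voiced consonant (*hig*, *ezakviz*); -uhu when the stem ends in a vowel (*kojawe*, *pumhu*, *kobzebi*).
The final sound of *karag* is /g/, which is a voiced consonant, so the suffix is -jor, giving *karagjor*.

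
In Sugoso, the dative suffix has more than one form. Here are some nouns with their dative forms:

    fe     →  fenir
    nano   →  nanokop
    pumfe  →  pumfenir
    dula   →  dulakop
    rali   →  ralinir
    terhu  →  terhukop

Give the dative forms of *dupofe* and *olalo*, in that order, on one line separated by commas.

The alternation tracks the last vowel of the stem — -nir when the last vowel of the stem is a front vowel (*fe*, *pumfe*, *rali*); -kop when the last vowel of the stem is a back vowel (*nano*, *dula*, *terhu*).
Since the last vowel of *dupofe* is /e/ (a front vowel), it takes -nir, giving *dupofenir*.
*olalo* — last vowel /o/ (a back vowel) → -kop → *olalokop*.

dupofenir, olalokop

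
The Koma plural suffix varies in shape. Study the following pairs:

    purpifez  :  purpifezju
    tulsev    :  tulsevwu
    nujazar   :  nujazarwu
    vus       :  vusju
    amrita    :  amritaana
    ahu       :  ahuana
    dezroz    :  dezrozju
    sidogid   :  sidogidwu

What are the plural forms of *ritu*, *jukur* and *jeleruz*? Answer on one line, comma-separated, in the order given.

rituana, jukurwu, jeleruzju

The suffix is conditioned by the final sound: -ju when the stem ends in a sibilant (*purpifez*, *vus*, *dezroz*); -wu when the stem ends in a non-sibilant consonant (*tulsev*, *nujazar*, *sidogid*); -ana when the stem ends in a vowel (*amrita*, *ahu*).
The final sound of *ritu* is /u/, which is a vowel, so the suffix is -ana, giving *rituana*.
The final sound of *jukur* is /r/, which is a non-sibilant consonant, so the suffix is -wu, giving *jukurwu*.
The final sound of *jeleruz* is /z/, which is a sibilant, so the suffix is -ju, giving *jeleruzju*.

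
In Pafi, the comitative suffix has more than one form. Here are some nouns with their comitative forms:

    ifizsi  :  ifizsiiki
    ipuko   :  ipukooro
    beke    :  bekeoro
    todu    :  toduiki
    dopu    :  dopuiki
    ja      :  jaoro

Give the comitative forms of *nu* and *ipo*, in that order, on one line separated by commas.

The alternation tracks the last vowel of the stem — -iki when the last vowel of the stem is a high vowel (*ifizsi*, *todu*, *dopu*); -oro when the last vowel of the stem is a non-high vowel (*ipuko*, *beke*, *ja*).
The last vowel of *nu* is /u/, which is a high vowel, so the suffix is -iki, giving *nuiki*.
The last vowel of *ipo* is /o/, which is a non-high vowel, so the suffix is -oro, giving *ipooro*.

nuiki, ipooro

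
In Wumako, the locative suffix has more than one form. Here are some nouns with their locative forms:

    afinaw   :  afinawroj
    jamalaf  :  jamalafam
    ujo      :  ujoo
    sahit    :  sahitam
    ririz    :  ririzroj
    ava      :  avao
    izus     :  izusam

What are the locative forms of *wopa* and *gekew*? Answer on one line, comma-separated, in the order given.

wopao, gekewroj

The alternation tracks the final sound of the stem — -am when the stem ends in a voiceless consonant (*jamalaf*, *sahit*, *izus*); -roj when the stem ends in a voiced consonant (*afinaw*, *ririz*); -o when the stem ends in a vowel (*ujo*, *ava*).
*wopa* — final sound /a/ (a vowel) → -o → *wopao*.
*gekew*: final sound = /w/, a voiced consonant → -roj → *gekewroj*.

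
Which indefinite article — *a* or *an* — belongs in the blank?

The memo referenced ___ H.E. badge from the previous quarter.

The indefinite article is chosen by the initial *sound* of the following word, not its spelling.
The initialism *H.E.* is read letter by letter; the first letter, H, is pronounced /eɪtʃ/, which begins with a vowel sound.
So the article is *an*: The memo referenced an H.E. badge from the previous quarter.

an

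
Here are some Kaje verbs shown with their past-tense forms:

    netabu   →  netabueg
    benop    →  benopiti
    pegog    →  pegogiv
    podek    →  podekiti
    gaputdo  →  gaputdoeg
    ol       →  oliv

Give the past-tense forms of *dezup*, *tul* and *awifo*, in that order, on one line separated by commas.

Looking at the final sound of each stem: -iti when the stem ends in a voiceless consonant (*benop*, *podek*); -iv when the stem ends in a voiced consonant (*pegog*, *ol*); -eg when the stem ends in a vowel (*netabu*, *gaputdo*).
*dezup*: final sound = /p/, a voiceless consonant → -iti → *dezupiti*.
*tul* — final sound /l/ (a voiced consonant) → -iv → *tuliv*.
The final sound of *awifo* is /o/, which is a vowel, so the suffix is -eg, giving *awifoeg*.

dezupiti, tuliv, awifoeg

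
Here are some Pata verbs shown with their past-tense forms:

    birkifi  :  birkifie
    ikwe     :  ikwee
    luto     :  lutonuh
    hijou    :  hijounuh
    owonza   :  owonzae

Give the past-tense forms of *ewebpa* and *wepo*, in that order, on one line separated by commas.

Looking at the last vowel of each stem: -nuh when the last vowel of the stem is a rounded vowel (*luto*, *hijou*); -e when the last vowel of the stem is an unrounded vowel (*birkifi*, *ikwe*, *owonza*).
*ewebpa*: last vowel = /a/, an unrounded vowel → -e → *ewebpae*.
*wepo*: last vowel = /o/, a rounded vowel → -nuh → *weponuh*.

ewebpae, weponuh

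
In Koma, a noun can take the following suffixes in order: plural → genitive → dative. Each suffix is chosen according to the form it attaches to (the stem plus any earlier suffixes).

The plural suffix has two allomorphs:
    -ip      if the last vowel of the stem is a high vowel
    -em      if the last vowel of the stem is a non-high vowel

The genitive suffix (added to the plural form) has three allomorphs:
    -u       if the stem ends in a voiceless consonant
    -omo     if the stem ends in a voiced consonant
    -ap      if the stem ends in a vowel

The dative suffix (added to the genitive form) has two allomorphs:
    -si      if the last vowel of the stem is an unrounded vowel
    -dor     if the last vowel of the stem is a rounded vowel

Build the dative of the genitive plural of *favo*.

Since the last vowel of *favo* is /o/ (a non-high vowel), it takes -em, giving *favoem*.
The final sound of the plural form *favoem* is /m/, which is a voiced consonant, so the genitive suffix is -omo, giving *favoemomo*.
Since the last vowel of the genitive form *favoemomo* is /o/ (a rounded vowel), it takes -dor, giving *favoemomodor*.

favoemomodor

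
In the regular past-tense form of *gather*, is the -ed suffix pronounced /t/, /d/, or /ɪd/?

/d/

The stem *gather* ends in a voiced sound other than /d/.
The -ed suffix is realized as /ɪd/ after /t, d/; as /t/ after other voiceless consonants; and as /d/ after other voiced sounds.
So -ed on *gather* is pronounced /d/.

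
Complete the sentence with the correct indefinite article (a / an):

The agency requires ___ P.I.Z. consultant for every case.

The indefinite article is chosen by the initial *sound* of the following word, not its spelling.
The initialism *P.I.Z.* is read letter by letter; the first letter, P, is pronounced /piː/, which begins with a consonant sound.
So the article is *a*: The agency requires a P.I.Z. consultant for every case.

a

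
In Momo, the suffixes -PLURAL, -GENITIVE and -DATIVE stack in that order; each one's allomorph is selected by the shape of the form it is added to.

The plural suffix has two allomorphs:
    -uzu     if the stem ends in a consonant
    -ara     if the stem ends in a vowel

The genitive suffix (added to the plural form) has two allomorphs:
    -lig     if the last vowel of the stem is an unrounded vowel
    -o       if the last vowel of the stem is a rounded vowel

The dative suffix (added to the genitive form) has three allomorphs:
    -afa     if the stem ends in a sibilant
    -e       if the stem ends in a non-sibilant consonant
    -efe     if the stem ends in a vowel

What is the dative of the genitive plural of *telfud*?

Since the final sound of *telfud* is /d/ (a consonant), it takes -uzu, giving *telfuduzu*.
Since the last vowel of the plural form *telfuduzu* is /u/ (a rounded vowel), it takes -o, giving *telfuduzuo*.
The genitive form *telfuduzuo* — final sound /o/ (a vowel) → -efe → *telfuduzuoefe*.

telfuduzuoefe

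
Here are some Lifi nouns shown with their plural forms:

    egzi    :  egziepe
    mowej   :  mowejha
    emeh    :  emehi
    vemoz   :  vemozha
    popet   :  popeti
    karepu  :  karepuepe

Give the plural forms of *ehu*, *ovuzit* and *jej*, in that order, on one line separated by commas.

The suffix is conditioned by the final sound: -i when the stem ends in a voiceless consonant (*emeh*, *popet*); -ha when the stem ends in a voiced consonant (*mowej*, *vemoz*); -epe when the stem ends in a vowel (*egzi*, *karepu*).
The final sound of *ehu* is /u/, which is a vowel, so the suffix is -epe, giving *ehuepe*.
*ovuzit*: final sound = /t/, a voiceless consonant → -i → *ovuziti*.
Since the final sound of *jej* is /j/ (a voiced consonant), it takes -ha, giving *jejha*.

ehuepe, ovuziti, jejha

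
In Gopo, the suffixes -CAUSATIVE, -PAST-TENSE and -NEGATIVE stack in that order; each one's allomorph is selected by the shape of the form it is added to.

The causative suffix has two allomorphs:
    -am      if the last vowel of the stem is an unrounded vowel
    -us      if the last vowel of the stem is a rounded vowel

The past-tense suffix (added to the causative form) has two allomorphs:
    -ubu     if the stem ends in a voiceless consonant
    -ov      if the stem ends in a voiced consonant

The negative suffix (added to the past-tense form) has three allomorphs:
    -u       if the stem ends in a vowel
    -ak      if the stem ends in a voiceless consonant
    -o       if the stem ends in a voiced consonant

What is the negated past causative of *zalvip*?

zalvipamovo

The last vowel of *zalvip* is /i/, which is an unrounded vowel, so the causative suffix is -am, giving *zalvipam*.
The causative form *zalvipam*: final consonant = /m/, voiced → -ov → *zalvipamov*.
The final sound of the past-tense form *zalvipamov* is /v/, which is a voiced consonant, so the negative suffix is -o, giving *zalvipamovo*.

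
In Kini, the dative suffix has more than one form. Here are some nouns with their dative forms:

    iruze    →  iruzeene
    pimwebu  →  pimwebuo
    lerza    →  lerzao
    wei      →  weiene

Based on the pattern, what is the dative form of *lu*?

luo

The suffix is conditioned by the last vowel: -ene when the last vowel of the stem is a front vowel (*iruze*, *wei*); -o when the last vowel of the stem is a back vowel (*pimwebu*, *lerza*).
Since the last vowel of *lu* is /u/ (a back vowel), it takes -o, giving *luo*.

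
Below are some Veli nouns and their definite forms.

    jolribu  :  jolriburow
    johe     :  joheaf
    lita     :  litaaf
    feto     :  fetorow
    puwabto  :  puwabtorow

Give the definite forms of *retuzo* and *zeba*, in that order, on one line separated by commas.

The alternation tracks the last vowel of the stem — -row when the last vowel of the stem is a rounded vowel (*jolribu*, *feto*, *puwabto*); -af when the last vowel of the stem is an unrounded vowel (*johe*, *lita*).
*retuzo*: last vowel = /o/, a rounded vowel → -row → *retuzorow*.
*zeba*: last vowel = /a/, an unrounded vowel → -af → *zebaaf*.

retuzorow, zebaaf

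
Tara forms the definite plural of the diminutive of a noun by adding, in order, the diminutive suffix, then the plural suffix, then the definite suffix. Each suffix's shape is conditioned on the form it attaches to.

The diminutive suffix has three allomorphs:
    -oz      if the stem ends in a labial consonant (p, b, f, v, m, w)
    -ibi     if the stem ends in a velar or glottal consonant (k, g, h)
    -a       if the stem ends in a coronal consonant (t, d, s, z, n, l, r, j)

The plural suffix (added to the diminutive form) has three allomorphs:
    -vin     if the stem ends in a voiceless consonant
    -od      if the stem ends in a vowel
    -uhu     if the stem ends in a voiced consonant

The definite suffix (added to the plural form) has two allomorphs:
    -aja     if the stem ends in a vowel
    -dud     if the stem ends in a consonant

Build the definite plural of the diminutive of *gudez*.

*gudez* — final consonant /z/ (coronal) → -a → *gudeza*.
The diminutive form *gudeza* — final sound /a/ (a vowel) → -od → *gudezaod*.
Since the final sound of the plural form *gudezaod* is /d/ (a consonant), it takes -dud, giving *gudezaoddud*.

gudezaoddud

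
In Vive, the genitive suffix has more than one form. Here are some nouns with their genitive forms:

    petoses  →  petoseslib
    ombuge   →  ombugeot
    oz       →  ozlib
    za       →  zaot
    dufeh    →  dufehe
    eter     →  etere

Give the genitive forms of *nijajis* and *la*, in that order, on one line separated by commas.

nijajislib, laot

Looking at the final sound of each stem: -lib when the stem ends in a sibilant (*petoses*, *oz*); -e when the stem ends in a non-sibilant consonant (*dufeh*, *eter*); -ot when the stem ends in a vowel (*ombuge*, *za*).
*nijajis* — final sound /s/ (a sibilant) → -lib → *nijajislib*.
Since the final sound of *la* is /a/ (a vowel), it takes -ot, giving *laot*.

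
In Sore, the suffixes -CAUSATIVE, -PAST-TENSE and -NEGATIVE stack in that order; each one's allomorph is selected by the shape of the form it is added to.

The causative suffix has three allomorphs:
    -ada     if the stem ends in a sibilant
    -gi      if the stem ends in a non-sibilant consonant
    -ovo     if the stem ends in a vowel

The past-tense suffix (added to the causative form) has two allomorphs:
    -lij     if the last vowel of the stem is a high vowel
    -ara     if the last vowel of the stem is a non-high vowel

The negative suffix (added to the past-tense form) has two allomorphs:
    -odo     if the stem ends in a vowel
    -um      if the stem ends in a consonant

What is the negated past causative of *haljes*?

*haljes* — final sound /s/ (a sibilant) → -ada → *haljesada*.
The causative form *haljesada* — last vowel /a/ (a non-high vowel) → -ara → *haljesadaara*.
The past-tense form *haljesadaara* — final sound /a/ (a vowel) → -odo → *haljesadaaraodo*.

haljesadaaraodo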